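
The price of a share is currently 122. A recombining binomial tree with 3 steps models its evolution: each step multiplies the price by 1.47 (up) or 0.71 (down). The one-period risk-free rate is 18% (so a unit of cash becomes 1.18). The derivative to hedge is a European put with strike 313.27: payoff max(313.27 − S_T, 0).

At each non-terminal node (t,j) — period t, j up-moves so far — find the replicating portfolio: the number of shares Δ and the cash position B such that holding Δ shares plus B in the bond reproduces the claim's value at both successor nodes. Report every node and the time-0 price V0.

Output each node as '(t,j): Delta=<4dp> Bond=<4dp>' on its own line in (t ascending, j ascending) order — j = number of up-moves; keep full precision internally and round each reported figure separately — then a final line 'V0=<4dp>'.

(0,0): Delta=-0.7800 Bond=174.5164
(1,0): Delta=-1.0000 Bond=224.9856
(1,1): Delta=-0.7144 Bond=194.1712
(2,0): Delta=-1.0000 Bond=265.4831
(2,1): Delta=-1.0000 Bond=265.4831
(2,2): Delta=-0.6293 Bond=206.6865
V0=79.3562

Since d<R<u, set p* = (R−d)/(u−d) = 0.6184; price each node as the discounted p*-expectation of its children.
Terminal payoffs: V(3,0)=269.6049, V(3,1)=222.8647, V(3,2)=126.0928, V(3,3)=0.0000
(2,0): S=61.5002. Δ = (V_up−V_dn)/(S_up−S_dn) = (222.8647−269.6049)/(90.4053−43.6651) = -1.0000. V = [p*·222.8647 + (1−p*)·269.6049]/1.18 = 203.9829. B = V − Δ·S = 265.4831.
(2,1): S=127.3314. Δ = (V_up−V_dn)/(S_up−S_dn) = (126.0928−222.8647)/(187.1772−90.4053) = -1.0000. V = [p*·126.0928 + (1−p*)·222.8647]/1.18 = 138.1517. B = V − Δ·S = 265.4831.
(2,2): S=263.6298. Δ = (V_up−V_dn)/(S_up−S_dn) = (0.0000−126.0928)/(387.5358−187.1772) = -0.6293. V = [p*·0.0000 + (1−p*)·126.0928]/1.18 = 40.7749. B = V − Δ·S = 206.6865.
(1,0): S=86.6200. Δ = (V_up−V_dn)/(S_up−S_dn) = (138.1517−203.9829)/(127.3314−61.5002) = -1.0000. V = [p*·138.1517 + (1−p*)·203.9829]/1.18 = 138.3656. B = V − Δ·S = 224.9856.
(1,1): S=179.3400. Δ = (V_up−V_dn)/(S_up−S_dn) = (40.7749−138.1517)/(263.6298−127.3314) = -0.7144. V = [p*·40.7749 + (1−p*)·138.1517]/1.18 = 66.0439. B = V − Δ·S = 194.1712.
(0,0): S=122.0000. Δ = (V_up−V_dn)/(S_up−S_dn) = (66.0439−138.3656)/(179.3400−86.6200) = -0.7800. V = [p*·66.0439 + (1−p*)·138.3656]/1.18 = 79.3562. B = V − Δ·S = 174.5164.
Root portfolio cost Δ·122+B reproduces V0=79.3562.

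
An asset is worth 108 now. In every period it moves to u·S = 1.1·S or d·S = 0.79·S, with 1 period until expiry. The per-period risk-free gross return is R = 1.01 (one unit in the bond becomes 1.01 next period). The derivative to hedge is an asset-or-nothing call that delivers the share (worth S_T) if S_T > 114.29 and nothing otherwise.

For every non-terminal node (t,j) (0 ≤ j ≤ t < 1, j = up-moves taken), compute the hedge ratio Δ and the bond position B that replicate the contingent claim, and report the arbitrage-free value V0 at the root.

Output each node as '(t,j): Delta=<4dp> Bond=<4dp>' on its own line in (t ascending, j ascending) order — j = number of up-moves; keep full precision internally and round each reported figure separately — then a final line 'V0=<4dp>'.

Risk-neutral probability p* = (R−d)/(u−d) = (1.01−0.79)/(1.1−0.79) = 0.7097.
Terminal payoffs: V(1,0)=0.0000, V(1,1)=118.8000
(0,0): S=108.0000. Δ = (V_up−V_dn)/(S_up−S_dn) = (118.8000−0.0000)/(118.8000−85.3200) = 3.5484. V = [p*·118.8000 + (1−p*)·0.0000]/1.01 = 83.4749. B = V − Δ·S = -299.7509.
Check: Δ(0,0)·S0 + B(0,0) = 83.4749 = V0.

(0,0): Delta=3.5484 Bond=-299.7509
V0=83.4749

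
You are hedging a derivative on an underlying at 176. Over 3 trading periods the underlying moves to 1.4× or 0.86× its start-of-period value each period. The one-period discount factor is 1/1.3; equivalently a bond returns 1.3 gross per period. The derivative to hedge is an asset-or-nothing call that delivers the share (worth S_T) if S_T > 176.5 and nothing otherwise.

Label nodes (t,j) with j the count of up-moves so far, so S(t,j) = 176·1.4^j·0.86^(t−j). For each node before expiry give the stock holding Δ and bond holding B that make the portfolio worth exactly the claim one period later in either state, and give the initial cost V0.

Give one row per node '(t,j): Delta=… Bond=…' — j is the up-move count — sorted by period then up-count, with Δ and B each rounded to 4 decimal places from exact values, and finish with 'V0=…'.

The replicating-portfolio and risk-neutral prices coincide; use p* = (1.3−0.86)/(1.4−0.86) = 0.8148 for the latter.
Terminal payoffs: V(3,0)=0.0000, V(3,1)=182.2374, V(3,2)=296.6656, V(3,3)=482.9440
Node (2,0) S=130.1696: V=(p*·182.2374+(1−p*)·0.0000)/1.3=114.2229; Δ=(182.2374−0.0000)/(182.2374−111.9459)=2.5926; B=V−Δ·S=-223.2538
Node (2,1) S=211.9040: V=(p*·296.6656+(1−p*)·182.2374)/1.3=211.9040; Δ=(296.6656−182.2374)/(296.6656−182.2374)=1.0000; B=V−Δ·S=0.0000
Node (2,2) S=344.9600: V=(p*·482.9440+(1−p*)·296.6656)/1.3=344.9600; Δ=(482.9440−296.6656)/(482.9440−296.6656)=1.0000; B=V−Δ·S=0.0000
Node (1,0) S=151.3600: V=(p*·211.9040+(1−p*)·114.2229)/1.3=149.0884; Δ=(211.9040−114.2229)/(211.9040−130.1696)=1.1951; B=V−Δ·S=-31.8025
Node (1,1) S=246.4000: V=(p*·344.9600+(1−p*)·211.9040)/1.3=246.4000; Δ=(344.9600−211.9040)/(344.9600−211.9040)=1.0000; B=V−Δ·S=0.0000
Node (0,0) S=176.0000: V=(p*·246.4000+(1−p*)·149.0884)/1.3=175.6764; Δ=(246.4000−149.0884)/(246.4000−151.3600)=1.0239; B=V−Δ·S=-4.5303
Check: Δ(0,0)·S0 + B(0,0) = 175.6764 = V0.

(0,0): Delta=1.0239 Bond=-4.5303
(1,0): Delta=1.1951 Bond=-31.8025
(1,1): Delta=1.0000 Bond=0.0000
(2,0): Delta=2.5926 Bond=-223.2538
(2,1): Delta=1.0000 Bond=0.0000
(2,2): Delta=1.0000 Bond=0.0000
V0=175.6764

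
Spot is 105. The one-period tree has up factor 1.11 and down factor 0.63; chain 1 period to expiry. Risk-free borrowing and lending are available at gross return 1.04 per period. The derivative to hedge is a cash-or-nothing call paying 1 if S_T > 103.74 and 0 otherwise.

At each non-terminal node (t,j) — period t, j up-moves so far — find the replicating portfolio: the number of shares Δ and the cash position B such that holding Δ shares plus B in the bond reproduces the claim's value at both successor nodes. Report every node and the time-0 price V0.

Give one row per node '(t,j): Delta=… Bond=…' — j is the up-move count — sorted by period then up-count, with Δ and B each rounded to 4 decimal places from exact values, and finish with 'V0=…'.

(0,0): Delta=0.0198 Bond=-1.2620
V0=0.8213

No-arbitrage ⇒ martingale measure with p* = (R−d)/(u−d) = 0.8542.
Terminal values V(1,·): V(1,0)=0.0000, V(1,1)=1.0000
  t=0,j=0: stock 105.0000 → up 116.5500 (V=1.0000), down 66.1500 (V=0.0000). Price 0.8213; hedge Δ=0.0198, bond B=-1.2620.
Self-financing check: at every node Δ·S+B equals the discounted successor values.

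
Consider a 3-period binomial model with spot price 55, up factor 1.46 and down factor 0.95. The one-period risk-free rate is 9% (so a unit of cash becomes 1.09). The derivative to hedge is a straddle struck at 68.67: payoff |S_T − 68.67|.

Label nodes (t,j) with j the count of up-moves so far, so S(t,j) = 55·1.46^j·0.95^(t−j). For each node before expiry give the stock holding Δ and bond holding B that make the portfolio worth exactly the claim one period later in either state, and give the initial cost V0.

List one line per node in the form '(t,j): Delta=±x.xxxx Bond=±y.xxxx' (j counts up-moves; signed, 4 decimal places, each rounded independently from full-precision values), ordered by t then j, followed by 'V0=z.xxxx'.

(0,0): Delta=0.3204 Bond=-2.9619
(1,0): Delta=-0.0747 Bond=17.4195
(1,1): Delta=1.0000 Bond=-57.7982
(2,0): Delta=-0.6997 Bond=50.0095
(2,1): Delta=1.0000 Bond=-63.0000
(2,2): Delta=1.0000 Bond=-63.0000
V0=14.6616

Under the risk-neutral measure, an up-move has probability p* = (R−d)/(u−d) = 0.2745 and values discount at R = 1.09.
Terminal payoffs: V(3,0)=21.5144, V(3,1)=3.8007, V(3,2)=42.7061, V(3,3)=102.4975
(2,0): S=49.6375. Δ = (V_up−V_dn)/(S_up−S_dn) = (3.8007−21.5144)/(72.4707−47.1556) = -0.6997. V = [p*·3.8007 + (1−p*)·21.5144]/1.09 = 15.2769. B = V − Δ·S = 50.0095.
(2,1): S=76.2850. Δ = (V_up−V_dn)/(S_up−S_dn) = (42.7061−3.8007)/(111.3761−72.4707) = 1.0000. V = [p*·42.7061 + (1−p*)·3.8007]/1.09 = 13.2850. B = V − Δ·S = -63.0000.
(2,2): S=117.2380. Δ = (V_up−V_dn)/(S_up−S_dn) = (102.4975−42.7061)/(171.1675−111.3761) = 1.0000. V = [p*·102.4975 + (1−p*)·42.7061]/1.09 = 54.2380. B = V − Δ·S = -63.0000.
(1,0): S=52.2500. Δ = (V_up−V_dn)/(S_up−S_dn) = (13.2850−15.2769)/(76.2850−49.6375) = -0.0747. V = [p*·13.2850 + (1−p*)·15.2769]/1.09 = 13.5139. B = V − Δ·S = 17.4195.
(1,1): S=80.3000. Δ = (V_up−V_dn)/(S_up−S_dn) = (54.2380−13.2850)/(117.2380−76.2850) = 1.0000. V = [p*·54.2380 + (1−p*)·13.2850]/1.09 = 22.5018. B = V − Δ·S = -57.7982.
(0,0): S=55.0000. Δ = (V_up−V_dn)/(S_up−S_dn) = (22.5018−13.5139)/(80.3000−52.2500) = 0.3204. V = [p*·22.5018 + (1−p*)·13.5139]/1.09 = 14.6616. B = V − Δ·S = -2.9619.
Each (Δ,B) replicates both successor values, so the strategy is self-financing and V0 is arbitrage-free.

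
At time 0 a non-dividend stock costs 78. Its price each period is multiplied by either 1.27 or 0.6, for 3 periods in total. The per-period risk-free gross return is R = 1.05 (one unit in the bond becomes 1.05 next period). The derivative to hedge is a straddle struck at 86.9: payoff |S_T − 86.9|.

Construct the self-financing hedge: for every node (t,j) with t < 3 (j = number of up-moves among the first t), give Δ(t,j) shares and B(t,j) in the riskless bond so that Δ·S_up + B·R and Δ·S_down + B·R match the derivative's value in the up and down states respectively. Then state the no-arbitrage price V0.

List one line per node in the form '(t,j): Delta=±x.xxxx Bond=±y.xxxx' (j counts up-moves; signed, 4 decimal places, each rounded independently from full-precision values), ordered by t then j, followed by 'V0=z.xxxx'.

The replicating-portfolio and risk-neutral prices coincide; use p* = (1.05−0.6)/(1.27−0.6) = 0.6716 for the latter.
Terminal values V(3,·): V(3,0)=70.0520, V(3,1)=51.2384, V(3,2)=11.4163, V(3,3)=72.8739
  t=2,j=0: stock 28.0800 → up 35.6616 (V=51.2384), down 16.8480 (V=70.0520). Price 54.6819; hedge Δ=-1.0000, bond B=82.7619.
  t=2,j=1: stock 59.4360 → up 75.4837 (V=11.4163), down 35.6616 (V=51.2384). Price 23.3259; hedge Δ=-1.0000, bond B=82.7619.
  t=2,j=2: stock 125.8062 → up 159.7739 (V=72.8739), down 75.4837 (V=11.4163). Price 50.1845; hedge Δ=0.7291, bond B=-41.5432.
  t=1,j=0: stock 46.8000 → up 59.4360 (V=23.3259), down 28.0800 (V=54.6819). Price 32.0209; hedge Δ=-1.0000, bond B=78.8209.
  t=1,j=1: stock 99.0600 → up 125.8062 (V=50.1845), down 59.4360 (V=23.3259). Price 39.3955; hedge Δ=0.4047, bond B=-0.6920.
  t=0,j=0: stock 78.0000 → up 99.0600 (V=39.3955), down 46.8000 (V=32.0209). Price 35.2133; hedge Δ=0.1411, bond B=24.2064.
Check: Δ(0,0)·S0 + B(0,0) = 35.2133 = V0.

(0,0): Delta=0.1411 Bond=24.2064
(1,0): Delta=-1.0000 Bond=78.8209
(1,1): Delta=0.4047 Bond=-0.6920
(2,0): Delta=-1.0000 Bond=82.7619
(2,1): Delta=-1.0000 Bond=82.7619
(2,2): Delta=0.7291 Bond=-41.5432
V0=35.2133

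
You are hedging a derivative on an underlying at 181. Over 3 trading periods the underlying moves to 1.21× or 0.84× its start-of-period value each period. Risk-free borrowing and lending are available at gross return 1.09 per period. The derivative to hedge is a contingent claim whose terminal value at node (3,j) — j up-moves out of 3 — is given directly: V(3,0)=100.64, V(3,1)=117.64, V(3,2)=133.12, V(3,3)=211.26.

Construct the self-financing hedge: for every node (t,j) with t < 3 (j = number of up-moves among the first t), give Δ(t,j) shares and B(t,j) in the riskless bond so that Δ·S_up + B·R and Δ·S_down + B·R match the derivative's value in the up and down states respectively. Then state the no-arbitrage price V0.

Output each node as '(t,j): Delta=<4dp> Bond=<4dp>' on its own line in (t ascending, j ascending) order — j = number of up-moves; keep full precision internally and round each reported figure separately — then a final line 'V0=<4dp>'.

(0,0): Delta=0.5561 Bond=17.3490
(1,0): Delta=0.2605 Bond=63.8528
(1,1): Delta=0.6546 Bond=-2.6619
(2,0): Delta=0.3598 Bond=56.9224
(2,1): Delta=0.2274 Bond=75.6846
(2,2): Delta=0.7969 Bond=-40.6229
V0=118.0015

Under the risk-neutral measure, an up-move has probability p* = (R−d)/(u−d) = 0.6757 and values discount at R = 1.09.
Terminal payoffs: V(3,0)=100.6400, V(3,1)=117.6400, V(3,2)=133.1200, V(3,3)=211.2600
  t=2,j=0: stock 127.7136 → up 154.5335 (V=117.6400), down 107.2794 (V=100.6400). Price 102.8683; hedge Δ=0.3598, bond B=56.9224.
  t=2,j=1: stock 183.9684 → up 222.6018 (V=133.1200), down 154.5335 (V=117.6400). Price 117.5224; hedge Δ=0.2274, bond B=75.6846.
  t=2,j=2: stock 265.0021 → up 320.6525 (V=211.2600), down 222.6018 (V=133.1200). Price 170.5663; hedge Δ=0.7969, bond B=-40.6229.
  t=1,j=0: stock 152.0400 → up 183.9684 (V=117.5224), down 127.7136 (V=102.8683). Price 103.4585; hedge Δ=0.2605, bond B=63.8528.
  t=1,j=1: stock 219.0100 → up 265.0021 (V=170.5663), down 183.9684 (V=117.5224). Price 140.6999; hedge Δ=0.6546, bond B=-2.6619.
  t=0,j=0: stock 181.0000 → up 219.0100 (V=140.6999), down 152.0400 (V=103.4585). Price 118.0015; hedge Δ=0.5561, bond B=17.3490.
Check: Δ(0,0)·S0 + B(0,0) = 118.0015 = V0.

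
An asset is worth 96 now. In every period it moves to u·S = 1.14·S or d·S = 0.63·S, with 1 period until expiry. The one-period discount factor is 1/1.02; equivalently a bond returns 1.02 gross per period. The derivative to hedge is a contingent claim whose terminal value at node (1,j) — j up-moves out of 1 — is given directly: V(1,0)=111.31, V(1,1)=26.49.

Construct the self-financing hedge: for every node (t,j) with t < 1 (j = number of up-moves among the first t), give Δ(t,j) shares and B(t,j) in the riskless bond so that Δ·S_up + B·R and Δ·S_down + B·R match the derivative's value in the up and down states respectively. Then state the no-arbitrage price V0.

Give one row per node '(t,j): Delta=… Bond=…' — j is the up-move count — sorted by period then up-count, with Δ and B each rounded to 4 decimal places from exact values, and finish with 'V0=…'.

Under the risk-neutral measure, an up-move has probability p* = (R−d)/(u−d) = 0.7647 and values discount at R = 1.02.
At expiry t=1: V(1,0)=111.3100, V(1,1)=26.4900
  t=0,j=0: stock 96.0000 → up 109.4400 (V=26.4900), down 60.4800 (V=111.3100). Price 45.5369; hedge Δ=-1.7324, bond B=211.8506.
Check: Δ(0,0)·S0 + B(0,0) = 45.5369 = V0.

(0,0): Delta=-1.7324 Bond=211.8506
V0=45.5369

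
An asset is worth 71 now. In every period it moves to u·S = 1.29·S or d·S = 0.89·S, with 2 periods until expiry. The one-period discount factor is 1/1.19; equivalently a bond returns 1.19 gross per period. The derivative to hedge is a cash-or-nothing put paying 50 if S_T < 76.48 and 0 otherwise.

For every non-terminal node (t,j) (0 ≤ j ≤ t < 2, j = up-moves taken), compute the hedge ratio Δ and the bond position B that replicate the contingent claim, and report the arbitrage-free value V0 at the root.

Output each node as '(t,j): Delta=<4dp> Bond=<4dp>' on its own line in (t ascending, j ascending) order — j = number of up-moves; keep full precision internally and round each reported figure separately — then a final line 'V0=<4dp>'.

(0,0): Delta=-0.3699 Bond=28.4673
(1,0): Delta=-1.9782 Bond=135.5042
(1,1): Delta=0.0000 Bond=0.0000
V0=2.2068

Risk-neutral probability p* = (R−d)/(u−d) = (1.19−0.89)/(1.29−0.89) = 0.7500.
Payoff layer (t=2): V(2,0)=50.0000, V(2,1)=0.0000, V(2,2)=0.0000
  t=1,j=0: stock 63.1900 → up 81.5151 (V=0.0000), down 56.2391 (V=50.0000). Price 10.5042; hedge Δ=-1.9782, bond B=135.5042.
  t=1,j=1: stock 91.5900 → up 118.1511 (V=0.0000), down 81.5151 (V=0.0000). Price 0.0000; hedge Δ=0.0000, bond B=0.0000.
  t=0,j=0: stock 71.0000 → up 91.5900 (V=0.0000), down 63.1900 (V=10.5042). Price 2.2068; hedge Δ=-0.3699, bond B=28.4673.
The time-0 hedge costs 2.2068, which is the no-arbitrage price.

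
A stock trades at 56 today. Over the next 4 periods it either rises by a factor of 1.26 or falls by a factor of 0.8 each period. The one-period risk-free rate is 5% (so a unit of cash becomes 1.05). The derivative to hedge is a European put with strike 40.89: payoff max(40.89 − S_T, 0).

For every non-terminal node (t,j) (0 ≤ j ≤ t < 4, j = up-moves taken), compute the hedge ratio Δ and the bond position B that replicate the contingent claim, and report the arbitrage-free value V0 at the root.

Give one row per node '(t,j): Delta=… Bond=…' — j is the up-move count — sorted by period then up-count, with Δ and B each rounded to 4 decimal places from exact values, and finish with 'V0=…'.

Under the risk-neutral measure, an up-move has probability p* = (R−d)/(u−d) = 0.5435 and values discount at R = 1.05.
At expiry t=4: V(4,0)=17.9524, V(4,1)=4.7633, V(4,2)=0.0000, V(4,3)=0.0000, V(4,4)=0.0000
  t=3,j=0: stock 28.6720 → up 36.1267 (V=4.7633), down 22.9376 (V=17.9524). Price 10.2709; hedge Δ=-1.0000, bond B=38.9429.
  t=3,j=1: stock 45.1584 → up 56.8996 (V=0.0000), down 36.1267 (V=4.7633). Price 2.0710; hedge Δ=-0.2293, bond B=12.4259.
  t=3,j=2: stock 71.1245 → up 89.6168 (V=0.0000), down 56.8996 (V=0.0000). Price 0.0000; hedge Δ=0.0000, bond B=0.0000.
  t=3,j=3: stock 112.0211 → up 141.1465 (V=0.0000), down 89.6168 (V=0.0000). Price 0.0000; hedge Δ=0.0000, bond B=0.0000.
  t=2,j=0: stock 35.8400 → up 45.1584 (V=2.0710), down 28.6720 (V=10.2709). Price 5.5375; hedge Δ=-0.4974, bond B=23.3633.
  t=2,j=1: stock 56.4480 → up 71.1245 (V=0.0000), down 45.1584 (V=2.0710). Price 0.9004; hedge Δ=-0.0798, bond B=5.4026.
  t=2,j=2: stock 88.9056 → up 112.0211 (V=0.0000), down 71.1245 (V=0.0000). Price 0.0000; hedge Δ=0.0000, bond B=0.0000.
  t=1,j=0: stock 44.8000 → up 56.4480 (V=0.9004), down 35.8400 (V=5.5375). Price 2.8737; hedge Δ=-0.2250, bond B=12.9543.
  t=1,j=1: stock 70.5600 → up 88.9056 (V=0.0000), down 56.4480 (V=0.9004). Price 0.3915; hedge Δ=-0.0277, bond B=2.3490.
  t=0,j=0: stock 56.0000 → up 70.5600 (V=0.3915), down 44.8000 (V=2.8737). Price 1.4521; hedge Δ=-0.0964, bond B=6.8481.
Check: Δ(0,0)·S0 + B(0,0) = 1.4521 = V0.

(0,0): Delta=-0.0964 Bond=6.8481
(1,0): Delta=-0.2250 Bond=12.9543
(1,1): Delta=-0.0277 Bond=2.3490
(2,0): Delta=-0.4974 Bond=23.3633
(2,1): Delta=-0.0798 Bond=5.4026
(2,2): Delta=0.0000 Bond=0.0000
(3,0): Delta=-1.0000 Bond=38.9429
(3,1): Delta=-0.2293 Bond=12.4259
(3,2): Delta=0.0000 Bond=0.0000
(3,3): Delta=0.0000 Bond=0.0000
V0=1.4521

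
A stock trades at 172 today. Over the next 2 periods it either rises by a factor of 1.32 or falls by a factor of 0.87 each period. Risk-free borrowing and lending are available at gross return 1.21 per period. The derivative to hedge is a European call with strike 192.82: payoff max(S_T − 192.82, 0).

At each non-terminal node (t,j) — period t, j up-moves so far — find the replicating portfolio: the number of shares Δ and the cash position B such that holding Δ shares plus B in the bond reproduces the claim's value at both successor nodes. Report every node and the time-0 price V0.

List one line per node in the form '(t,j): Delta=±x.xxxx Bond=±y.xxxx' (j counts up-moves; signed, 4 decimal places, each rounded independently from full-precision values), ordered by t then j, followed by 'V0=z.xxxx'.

(0,0): Delta=0.8365 Bond=-101.0243
(1,0): Delta=0.0699 Bond=-7.5173
(1,1): Delta=1.0000 Bond=-159.3554
V0=42.8575

The replicating-portfolio and risk-neutral prices coincide; use p* = (1.21−0.87)/(1.32−0.87) = 0.7556 for the latter.
At expiry t=2: V(2,0)=0.0000, V(2,1)=4.7048, V(2,2)=106.8728
Node (1,0) S=149.6400: V=(p*·4.7048+(1−p*)·0.0000)/1.21=2.9378; Δ=(4.7048−0.0000)/(197.5248−130.1868)=0.0699; B=V−Δ·S=-7.5173
Node (1,1) S=227.0400: V=(p*·106.8728+(1−p*)·4.7048)/1.21=67.6846; Δ=(106.8728−4.7048)/(299.6928−197.5248)=1.0000; B=V−Δ·S=-159.3554
Node (0,0) S=172.0000: V=(p*·67.6846+(1−p*)·2.9378)/1.21=42.8575; Δ=(67.6846−2.9378)/(227.0400−149.6400)=0.8365; B=V−Δ·S=-101.0243
Each (Δ,B) replicates both successor values, so the strategy is self-financing and V0 is arbitrage-free.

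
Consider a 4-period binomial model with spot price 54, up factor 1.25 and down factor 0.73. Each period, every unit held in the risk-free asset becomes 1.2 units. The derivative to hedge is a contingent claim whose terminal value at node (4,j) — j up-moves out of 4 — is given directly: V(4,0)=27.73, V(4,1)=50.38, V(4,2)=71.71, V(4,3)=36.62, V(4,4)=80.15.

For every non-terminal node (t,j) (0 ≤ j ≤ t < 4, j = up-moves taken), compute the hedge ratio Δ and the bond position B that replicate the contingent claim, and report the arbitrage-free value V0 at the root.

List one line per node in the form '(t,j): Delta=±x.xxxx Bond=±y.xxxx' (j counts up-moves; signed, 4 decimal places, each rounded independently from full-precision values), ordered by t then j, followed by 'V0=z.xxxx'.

Under the risk-neutral measure, an up-move has probability p* = (R−d)/(u−d) = 0.9038 and values discount at R = 1.2.
Payoff layer (t=4): V(4,0)=27.7300, V(4,1)=50.3800, V(4,2)=71.7100, V(4,3)=36.6200, V(4,4)=80.1500
Node (3,0) S=21.0069: V=(p*·50.3800+(1−p*)·27.7300)/1.2=40.1684; Δ=(50.3800−27.7300)/(26.2586−15.3351)=2.0735; B=V−Δ·S=-3.3893
Node (3,1) S=35.9707: V=(p*·71.7100+(1−p*)·50.3800)/1.2=58.0492; Δ=(71.7100−50.3800)/(44.9634−26.2586)=1.1403; B=V−Δ·S=17.0300
Node (3,2) S=61.5938: V=(p*·36.6200+(1−p*)·71.7100)/1.2=33.3284; Δ=(36.6200−71.7100)/(76.9922−44.9634)=-1.0956; B=V−Δ·S=100.8091
Node (3,3) S=105.4688: V=(p*·80.1500+(1−p*)·36.6200)/1.2=63.3037; Δ=(80.1500−36.6200)/(131.8359−76.9922)=0.7937; B=V−Δ·S=-20.4079
Node (2,0) S=28.7766: V=(p*·58.0492+(1−p*)·40.1684)/1.2=46.9416; Δ=(58.0492−40.1684)/(35.9707−21.0069)=1.1949; B=V−Δ·S=12.5555
Node (2,1) S=49.2750: V=(p*·33.3284+(1−p*)·58.0492)/1.2=29.7545; Δ=(33.3284−58.0492)/(61.5938−35.9707)=-0.9648; B=V−Δ·S=77.2945
Node (2,2) S=84.3750: V=(p*·63.3037+(1−p*)·33.3284)/1.2=50.3512; Δ=(63.3037−33.3284)/(105.4688−61.5938)=0.6832; B=V−Δ·S=-7.2936
Node (1,0) S=39.4200: V=(p*·29.7545+(1−p*)·46.9416)/1.2=26.1726; Δ=(29.7545−46.9416)/(49.2750−28.7766)=-0.8385; B=V−Δ·S=59.2247
Node (1,1) S=67.5000: V=(p*·50.3512+(1−p*)·29.7545)/1.2=40.3090; Δ=(50.3512−29.7545)/(84.3750−49.2750)=0.5868; B=V−Δ·S=0.6999
Node (0,0) S=54.0000: V=(p*·40.3090+(1−p*)·26.1726)/1.2=32.4581; Δ=(40.3090−26.1726)/(67.5000−39.4200)=0.5034; B=V−Δ·S=5.2727
Check: Δ(0,0)·S0 + B(0,0) = 32.4581 = V0.

(0,0): Delta=0.5034 Bond=5.2727
(1,0): Delta=-0.8385 Bond=59.2247
(1,1): Delta=0.5868 Bond=0.6999
(2,0): Delta=1.1949 Bond=12.5555
(2,1): Delta=-0.9648 Bond=77.2945
(2,2): Delta=0.6832 Bond=-7.2936
(3,0): Delta=2.0735 Bond=-3.3893
(3,1): Delta=1.1403 Bond=17.0300
(3,2): Delta=-1.0956 Bond=100.8091
(3,3): Delta=0.7937 Bond=-20.4079
V0=32.4581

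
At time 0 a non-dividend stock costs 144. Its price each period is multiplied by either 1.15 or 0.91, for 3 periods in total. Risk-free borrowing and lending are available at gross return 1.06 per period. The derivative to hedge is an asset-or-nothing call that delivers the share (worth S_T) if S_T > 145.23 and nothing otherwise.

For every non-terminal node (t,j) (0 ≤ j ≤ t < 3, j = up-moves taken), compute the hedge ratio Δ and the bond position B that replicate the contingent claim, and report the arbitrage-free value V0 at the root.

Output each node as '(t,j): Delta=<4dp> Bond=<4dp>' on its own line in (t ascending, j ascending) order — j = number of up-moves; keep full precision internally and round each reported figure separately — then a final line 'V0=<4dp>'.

(0,0): Delta=2.5517 Bond=-258.6148
(1,0): Delta=3.2491 Bond=-365.5089
(1,1): Delta=2.2207 Bond=-219.3054
(2,0): Delta=0.0000 Bond=0.0000
(2,1): Delta=4.7917 Bond=-619.9032
(2,2): Delta=1.0000 Bond=0.0000
V0=108.8362

Under the risk-neutral measure, an up-move has probability p* = (R−d)/(u−d) = 0.6250 and values discount at R = 1.06.
Payoff layer (t=3): V(3,0)=0.0000, V(3,1)=0.0000, V(3,2)=173.3004, V(3,3)=219.0060
  t=2,j=0: stock 119.2464 → up 137.1334 (V=0.0000), down 108.5142 (V=0.0000). Price 0.0000; hedge Δ=0.0000, bond B=0.0000.
  t=2,j=1: stock 150.6960 → up 173.3004 (V=173.3004), down 137.1334 (V=0.0000). Price 102.1818; hedge Δ=4.7917, bond B=-619.9032.
  t=2,j=2: stock 190.4400 → up 219.0060 (V=219.0060), down 173.3004 (V=173.3004). Price 190.4400; hedge Δ=1.0000, bond B=0.0000.
  t=1,j=0: stock 131.0400 → up 150.6960 (V=102.1818), down 119.2464 (V=0.0000). Price 60.2487; hedge Δ=3.2491, bond B=-365.5089.
  t=1,j=1: stock 165.6000 → up 190.4400 (V=190.4400), down 150.6960 (V=102.1818). Price 148.4370; hedge Δ=2.2207, bond B=-219.3054.
  t=0,j=0: stock 144.0000 → up 165.6000 (V=148.4370), down 131.0400 (V=60.2487). Price 108.8362; hedge Δ=2.5517, bond B=-258.6148.
Root portfolio cost Δ·144+B reproduces V0=108.8362.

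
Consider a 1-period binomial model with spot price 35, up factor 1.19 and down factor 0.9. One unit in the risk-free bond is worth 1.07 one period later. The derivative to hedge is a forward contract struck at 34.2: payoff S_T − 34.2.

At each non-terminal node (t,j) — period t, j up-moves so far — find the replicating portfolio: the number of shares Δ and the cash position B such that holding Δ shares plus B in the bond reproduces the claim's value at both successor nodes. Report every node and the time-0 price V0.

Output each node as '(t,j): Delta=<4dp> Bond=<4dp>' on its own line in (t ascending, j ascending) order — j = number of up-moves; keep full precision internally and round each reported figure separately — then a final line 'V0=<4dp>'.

(0,0): Delta=1.0000 Bond=-31.9626
V0=3.0374

The replicating-portfolio and risk-neutral prices coincide; use p* = (1.07−0.9)/(1.19−0.9) = 0.5862 for the latter.
Terminal values V(1,·): V(1,0)=-2.7000, V(1,1)=7.4500
Node (0,0) S=35.0000: V=(p*·7.4500+(1−p*)·-2.7000)/1.07=3.0374; Δ=(7.4500−-2.7000)/(41.6500−31.5000)=1.0000; B=V−Δ·S=-31.9626
The time-0 hedge costs 3.0374, which is the no-arbitrage price.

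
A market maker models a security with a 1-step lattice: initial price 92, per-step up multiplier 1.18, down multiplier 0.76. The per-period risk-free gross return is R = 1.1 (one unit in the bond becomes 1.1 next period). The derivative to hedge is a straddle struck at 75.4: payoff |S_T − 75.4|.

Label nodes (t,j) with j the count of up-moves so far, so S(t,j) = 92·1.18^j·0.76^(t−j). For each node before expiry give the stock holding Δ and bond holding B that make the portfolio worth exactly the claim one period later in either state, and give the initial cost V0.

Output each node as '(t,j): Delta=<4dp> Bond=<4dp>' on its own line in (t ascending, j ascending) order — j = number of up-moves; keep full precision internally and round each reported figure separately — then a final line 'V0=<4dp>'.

(0,0): Delta=0.7164 Bond=-40.5524
V0=25.3524

No-arbitrage ⇒ martingale measure with p* = (R−d)/(u−d) = 0.8095.
Terminal values V(1,·): V(1,0)=5.4800, V(1,1)=33.1600
Node (0,0) S=92.0000: V=(p*·33.1600+(1−p*)·5.4800)/1.1=25.3524; Δ=(33.1600−5.4800)/(108.5600−69.9200)=0.7164; B=V−Δ·S=-40.5524
Root portfolio cost Δ·92+B reproduces V0=25.3524.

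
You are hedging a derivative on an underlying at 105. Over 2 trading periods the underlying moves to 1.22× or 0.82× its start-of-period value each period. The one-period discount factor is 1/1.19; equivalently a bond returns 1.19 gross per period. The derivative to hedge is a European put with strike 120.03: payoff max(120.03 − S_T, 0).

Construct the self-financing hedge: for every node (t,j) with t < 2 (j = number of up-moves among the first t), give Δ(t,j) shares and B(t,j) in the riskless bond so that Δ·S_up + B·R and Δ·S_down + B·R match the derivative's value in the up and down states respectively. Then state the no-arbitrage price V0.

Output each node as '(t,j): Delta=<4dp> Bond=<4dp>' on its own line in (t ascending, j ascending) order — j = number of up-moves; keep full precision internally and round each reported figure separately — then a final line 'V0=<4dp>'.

(0,0): Delta=-0.3291 Bond=36.2172
(1,0): Delta=-1.0000 Bond=100.8655
(1,1): Delta=-0.2925 Bond=38.4146
V0=1.6649

The replicating-portfolio and risk-neutral prices coincide; use p* = (1.19−0.82)/(1.22−0.82) = 0.9250 for the latter.
Terminal values V(2,·): V(2,0)=49.4280, V(2,1)=14.9880, V(2,2)=0.0000
Node (1,0) S=86.1000: V=(p*·14.9880+(1−p*)·49.4280)/1.19=14.7655; Δ=(14.9880−49.4280)/(105.0420−70.6020)=-1.0000; B=V−Δ·S=100.8655
Node (1,1) S=128.1000: V=(p*·0.0000+(1−p*)·14.9880)/1.19=0.9446; Δ=(0.0000−14.9880)/(156.2820−105.0420)=-0.2925; B=V−Δ·S=38.4146
Node (0,0) S=105.0000: V=(p*·0.9446+(1−p*)·14.7655)/1.19=1.6649; Δ=(0.9446−14.7655)/(128.1000−86.1000)=-0.3291; B=V−Δ·S=36.2172
Check: Δ(0,0)·S0 + B(0,0) = 1.6649 = V0.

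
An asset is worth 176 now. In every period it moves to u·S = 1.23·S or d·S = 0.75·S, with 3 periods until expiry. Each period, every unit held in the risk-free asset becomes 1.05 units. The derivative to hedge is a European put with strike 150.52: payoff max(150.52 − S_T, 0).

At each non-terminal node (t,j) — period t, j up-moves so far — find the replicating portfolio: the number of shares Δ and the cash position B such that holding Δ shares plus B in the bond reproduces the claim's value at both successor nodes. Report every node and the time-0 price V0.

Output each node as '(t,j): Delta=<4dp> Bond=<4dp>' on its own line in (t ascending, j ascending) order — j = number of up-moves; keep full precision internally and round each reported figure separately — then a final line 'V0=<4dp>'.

No-arbitrage ⇒ martingale measure with p* = (R−d)/(u−d) = 0.6250.
Terminal values V(3,·): V(3,0)=76.2700, V(3,1)=28.7500, V(3,2)=0.0000, V(3,3)=0.0000
  t=2,j=0: stock 99.0000 → up 121.7700 (V=28.7500), down 74.2500 (V=76.2700). Price 44.3524; hedge Δ=-1.0000, bond B=143.3524.
  t=2,j=1: stock 162.3600 → up 199.7028 (V=0.0000), down 121.7700 (V=28.7500). Price 10.2679; hedge Δ=-0.3689, bond B=70.1637.
  t=2,j=2: stock 266.2704 → up 327.5126 (V=0.0000), down 199.7028 (V=0.0000). Price 0.0000; hedge Δ=0.0000, bond B=0.0000.
  t=1,j=0: stock 132.0000 → up 162.3600 (V=10.2679), down 99.0000 (V=44.3524). Price 21.9520; hedge Δ=-0.5380, bond B=92.9614.
  t=1,j=1: stock 216.4800 → up 266.2704 (V=0.0000), down 162.3600 (V=10.2679). Price 3.6671; hedge Δ=-0.0988, bond B=25.0585.
  t=0,j=0: stock 176.0000 → up 216.4800 (V=3.6671), down 132.0000 (V=21.9520). Price 10.0228; hedge Δ=-0.2164, bond B=48.1162.
Check: Δ(0,0)·S0 + B(0,0) = 10.0228 = V0.

(0,0): Delta=-0.2164 Bond=48.1162
(1,0): Delta=-0.5380 Bond=92.9614
(1,1): Delta=-0.0988 Bond=25.0585
(2,0): Delta=-1.0000 Bond=143.3524
(2,1): Delta=-0.3689 Bond=70.1637
(2,2): Delta=0.0000 Bond=0.0000
V0=10.0228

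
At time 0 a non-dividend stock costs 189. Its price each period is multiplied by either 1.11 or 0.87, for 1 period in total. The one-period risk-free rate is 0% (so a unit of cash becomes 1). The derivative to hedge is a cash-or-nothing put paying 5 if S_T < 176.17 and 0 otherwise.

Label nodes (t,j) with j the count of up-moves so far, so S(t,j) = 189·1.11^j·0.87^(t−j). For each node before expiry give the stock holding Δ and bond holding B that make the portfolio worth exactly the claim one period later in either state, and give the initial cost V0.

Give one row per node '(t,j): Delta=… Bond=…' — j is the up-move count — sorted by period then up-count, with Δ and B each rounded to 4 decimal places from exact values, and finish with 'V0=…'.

(0,0): Delta=-0.1102 Bond=23.1250
V0=2.2917

Risk-neutral probability p* = (R−d)/(u−d) = (1−0.87)/(1.11−0.87) = 0.5417.
Terminal values V(1,·): V(1,0)=5.0000, V(1,1)=0.0000
(0,0): S=189.0000. Δ = (V_up−V_dn)/(S_up−S_dn) = (0.0000−5.0000)/(209.7900−164.4300) = -0.1102. V = [p*·0.0000 + (1−p*)·5.0000]/1 = 2.2917. B = V − Δ·S = 23.1250.
Root portfolio cost Δ·189+B reproduces V0=2.2917.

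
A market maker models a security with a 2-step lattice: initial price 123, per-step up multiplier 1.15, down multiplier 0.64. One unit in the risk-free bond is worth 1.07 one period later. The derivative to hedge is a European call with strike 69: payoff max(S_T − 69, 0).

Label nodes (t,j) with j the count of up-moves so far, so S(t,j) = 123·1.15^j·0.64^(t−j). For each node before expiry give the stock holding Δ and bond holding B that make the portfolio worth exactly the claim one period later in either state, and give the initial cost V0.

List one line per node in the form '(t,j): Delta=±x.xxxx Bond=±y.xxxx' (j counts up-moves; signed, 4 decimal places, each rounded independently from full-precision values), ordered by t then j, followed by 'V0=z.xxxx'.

(0,0): Delta=0.9565 Bond=-54.5150
(1,0): Delta=0.5362 Bond=-25.2482
(1,1): Delta=1.0000 Bond=-64.4860
V0=63.1329

No-arbitrage ⇒ martingale measure with p* = (R−d)/(u−d) = 0.8431.
Terminal payoffs: V(2,0)=0.0000, V(2,1)=21.5280, V(2,2)=93.6675
(1,0): S=78.7200. Δ = (V_up−V_dn)/(S_up−S_dn) = (21.5280−0.0000)/(90.5280−50.3808) = 0.5362. V = [p*·21.5280 + (1−p*)·0.0000]/1.07 = 16.9636. B = V − Δ·S = -25.2482.
(1,1): S=141.4500. Δ = (V_up−V_dn)/(S_up−S_dn) = (93.6675−21.5280)/(162.6675−90.5280) = 1.0000. V = [p*·93.6675 + (1−p*)·21.5280]/1.07 = 76.9640. B = V − Δ·S = -64.4860.
(0,0): S=123.0000. Δ = (V_up−V_dn)/(S_up−S_dn) = (76.9640−16.9636)/(141.4500−78.7200) = 0.9565. V = [p*·76.9640 + (1−p*)·16.9636]/1.07 = 63.1329. B = V − Δ·S = -54.5150.
Check: Δ(0,0)·S0 + B(0,0) = 63.1329 = V0.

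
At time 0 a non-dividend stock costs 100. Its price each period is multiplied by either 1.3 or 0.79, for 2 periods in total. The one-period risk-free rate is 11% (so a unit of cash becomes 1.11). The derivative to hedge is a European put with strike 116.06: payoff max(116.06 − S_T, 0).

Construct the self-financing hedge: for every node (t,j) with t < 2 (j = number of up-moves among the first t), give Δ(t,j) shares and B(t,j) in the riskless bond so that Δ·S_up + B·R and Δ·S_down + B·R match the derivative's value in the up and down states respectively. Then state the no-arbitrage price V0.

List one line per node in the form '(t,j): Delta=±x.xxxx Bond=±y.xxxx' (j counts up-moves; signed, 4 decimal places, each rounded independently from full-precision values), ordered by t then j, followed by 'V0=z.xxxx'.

The replicating-portfolio and risk-neutral prices coincide; use p* = (1.11−0.79)/(1.3−0.79) = 0.6275 for the latter.
Payoff layer (t=2): V(2,0)=53.6500, V(2,1)=13.3600, V(2,2)=0.0000
(1,0): S=79.0000. Δ = (V_up−V_dn)/(S_up−S_dn) = (13.3600−53.6500)/(102.7000−62.4100) = -1.0000. V = [p*·13.3600 + (1−p*)·53.6500]/1.11 = 25.5586. B = V − Δ·S = 104.5586.
(1,1): S=130.0000. Δ = (V_up−V_dn)/(S_up−S_dn) = (0.0000−13.3600)/(169.0000−102.7000) = -0.2015. V = [p*·0.0000 + (1−p*)·13.3600]/1.11 = 4.4840. B = V − Δ·S = 30.6801.
(0,0): S=100.0000. Δ = (V_up−V_dn)/(S_up−S_dn) = (4.4840−25.5586)/(130.0000−79.0000) = -0.4132. V = [p*·4.4840 + (1−p*)·25.5586]/1.11 = 11.1129. B = V − Δ·S = 52.4355.
Check: Δ(0,0)·S0 + B(0,0) = 11.1129 = V0.

(0,0): Delta=-0.4132 Bond=52.4355
(1,0): Delta=-1.0000 Bond=104.5586
(1,1): Delta=-0.2015 Bond=30.6801
V0=11.1129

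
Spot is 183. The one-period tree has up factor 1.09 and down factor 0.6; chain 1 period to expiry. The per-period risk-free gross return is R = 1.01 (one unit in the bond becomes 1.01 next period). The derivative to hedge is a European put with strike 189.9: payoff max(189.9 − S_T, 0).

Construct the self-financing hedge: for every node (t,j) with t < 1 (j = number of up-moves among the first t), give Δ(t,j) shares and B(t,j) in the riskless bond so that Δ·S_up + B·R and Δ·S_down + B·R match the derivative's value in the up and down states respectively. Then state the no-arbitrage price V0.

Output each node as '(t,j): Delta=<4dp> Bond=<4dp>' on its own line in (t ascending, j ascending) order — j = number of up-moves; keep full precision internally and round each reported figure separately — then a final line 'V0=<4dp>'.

(0,0): Delta=-0.8933 Bond=176.4175
V0=12.9481

Under the risk-neutral measure, an up-move has probability p* = (R−d)/(u−d) = 0.8367 and values discount at R = 1.01.
Payoff layer (t=1): V(1,0)=80.1000, V(1,1)=0.0000
(0,0): S=183.0000. Δ = (V_up−V_dn)/(S_up−S_dn) = (0.0000−80.1000)/(199.4700−109.8000) = -0.8933. V = [p*·0.0000 + (1−p*)·80.1000]/1.01 = 12.9481. B = V − Δ·S = 176.4175.
The time-0 hedge costs 12.9481, which is the no-arbitrage price.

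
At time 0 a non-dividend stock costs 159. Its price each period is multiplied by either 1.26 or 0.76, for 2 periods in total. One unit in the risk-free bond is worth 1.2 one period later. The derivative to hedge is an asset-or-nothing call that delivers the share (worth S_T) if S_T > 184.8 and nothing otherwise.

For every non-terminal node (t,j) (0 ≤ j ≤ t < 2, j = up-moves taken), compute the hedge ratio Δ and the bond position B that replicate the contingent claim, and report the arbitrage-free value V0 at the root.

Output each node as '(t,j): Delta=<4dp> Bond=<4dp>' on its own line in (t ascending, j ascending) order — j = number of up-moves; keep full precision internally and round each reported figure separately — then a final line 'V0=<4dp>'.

(0,0): Delta=2.3285 Bond=-234.4779
(1,0): Delta=0.0000 Bond=0.0000
(1,1): Delta=2.5200 Bond=-319.7426
V0=135.7504

No-arbitrage ⇒ martingale measure with p* = (R−d)/(u−d) = 0.8800.
Terminal payoffs: V(2,0)=0.0000, V(2,1)=0.0000, V(2,2)=252.4284
Node (1,0) S=120.8400: V=(p*·0.0000+(1−p*)·0.0000)/1.2=0.0000; Δ=(0.0000−0.0000)/(152.2584−91.8384)=0.0000; B=V−Δ·S=0.0000
Node (1,1) S=200.3400: V=(p*·252.4284+(1−p*)·0.0000)/1.2=185.1142; Δ=(252.4284−0.0000)/(252.4284−152.2584)=2.5200; B=V−Δ·S=-319.7426
Node (0,0) S=159.0000: V=(p*·185.1142+(1−p*)·0.0000)/1.2=135.7504; Δ=(185.1142−0.0000)/(200.3400−120.8400)=2.3285; B=V−Δ·S=-234.4779
Root portfolio cost Δ·159+B reproduces V0=135.7504.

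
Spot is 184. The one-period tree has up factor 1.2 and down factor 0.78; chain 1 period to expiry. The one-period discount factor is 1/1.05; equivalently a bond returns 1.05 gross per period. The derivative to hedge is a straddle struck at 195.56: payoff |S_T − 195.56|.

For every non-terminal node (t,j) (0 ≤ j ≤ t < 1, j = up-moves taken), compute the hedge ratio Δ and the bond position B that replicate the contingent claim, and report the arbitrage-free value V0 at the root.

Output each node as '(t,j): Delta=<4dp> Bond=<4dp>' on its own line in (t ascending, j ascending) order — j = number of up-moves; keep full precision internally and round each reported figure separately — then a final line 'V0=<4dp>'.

(0,0): Delta=-0.3468 Bond=96.9633
V0=33.1537

The replicating-portfolio and risk-neutral prices coincide; use p* = (1.05−0.78)/(1.2−0.78) = 0.6429 for the latter.
Terminal values V(1,·): V(1,0)=52.0400, V(1,1)=25.2400
  t=0,j=0: stock 184.0000 → up 220.8000 (V=25.2400), down 143.5200 (V=52.0400). Price 33.1537; hedge Δ=-0.3468, bond B=96.9633.
Each (Δ,B) replicates both successor values, so the strategy is self-financing and V0 is arbitrage-free.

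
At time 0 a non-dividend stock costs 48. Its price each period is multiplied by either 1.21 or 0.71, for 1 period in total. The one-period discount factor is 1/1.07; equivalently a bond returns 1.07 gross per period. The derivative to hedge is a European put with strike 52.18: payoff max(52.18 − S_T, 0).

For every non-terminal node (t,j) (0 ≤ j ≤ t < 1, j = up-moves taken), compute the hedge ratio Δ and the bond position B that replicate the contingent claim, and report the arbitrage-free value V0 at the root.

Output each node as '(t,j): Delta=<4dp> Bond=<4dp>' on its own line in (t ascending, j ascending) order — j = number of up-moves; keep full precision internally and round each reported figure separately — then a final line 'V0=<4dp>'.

Under the risk-neutral measure, an up-move has probability p* = (R−d)/(u−d) = 0.7200 and values discount at R = 1.07.
Payoff layer (t=1): V(1,0)=18.1000, V(1,1)=0.0000
  t=0,j=0: stock 48.0000 → up 58.0800 (V=0.0000), down 34.0800 (V=18.1000). Price 4.7364; hedge Δ=-0.7542, bond B=40.9364.
The time-0 hedge costs 4.7364, which is the no-arbitrage price.

(0,0): Delta=-0.7542 Bond=40.9364
V0=4.7364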